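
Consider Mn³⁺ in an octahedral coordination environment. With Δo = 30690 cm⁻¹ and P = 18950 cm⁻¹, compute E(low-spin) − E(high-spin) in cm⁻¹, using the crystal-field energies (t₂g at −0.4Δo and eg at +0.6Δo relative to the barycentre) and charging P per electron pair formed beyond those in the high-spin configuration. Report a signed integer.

-11740

Mn is in group 7, so Mn³⁺ is d⁴ (7 − 3 = 4).
High-spin: t₂g³ eg¹, CFSE = -0.6Δo = -18414 cm⁻¹.
Low-spin t₂g⁴ eg⁰ gives -1.6Δo = -49104 cm⁻¹, but forming 1 extra pair costs 1P = 18950 cm⁻¹, so E(LS) = -49104 + 18950 = -30154 cm⁻¹.
The difference is -30154 − (-18414) = -11740 cm⁻¹, so low-spin lies lower.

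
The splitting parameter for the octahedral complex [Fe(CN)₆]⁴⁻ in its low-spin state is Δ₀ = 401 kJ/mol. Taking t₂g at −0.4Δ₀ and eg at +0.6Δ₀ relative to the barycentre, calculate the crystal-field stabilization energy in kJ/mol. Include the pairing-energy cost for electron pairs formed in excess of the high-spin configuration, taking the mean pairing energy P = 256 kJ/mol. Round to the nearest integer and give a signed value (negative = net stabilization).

-450

Each CN⁻ contributes -1; 6 × (-1) = -6. With overall charge -4, Fe is in the +2 oxidation state.
Group 8 minus oxidation state +2 gives a d⁶ configuration for Fe²⁺.
The d⁶ electrons fill as t₂g⁶ eg⁰.
Orbital CFSE = 6(-0.4) + 0(0.6) = -2.4Δ₀ = -2.4 × 401 = -962 kJ/mol.
Relative to high-spin t₂g⁴ eg² (1 paired), the low-spin configuration has 2 additional pairs, contributing +2 × 256 = +512 kJ/mol.
Combining: -962 + 512 = -450 kJ/mol.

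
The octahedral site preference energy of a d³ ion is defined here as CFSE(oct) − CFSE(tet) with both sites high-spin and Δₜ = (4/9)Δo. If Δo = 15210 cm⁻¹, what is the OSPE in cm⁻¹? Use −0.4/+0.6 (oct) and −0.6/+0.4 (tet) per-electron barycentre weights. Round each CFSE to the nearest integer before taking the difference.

-12844

In an octahedral site d³ (HS) is t2g^3 e_g^0, giving CFSE(oct) = -1.2Δo = -18252 cm⁻¹.
Tetrahedral e^2 t2^1 gives -0.8Δₜ = -0.8 × (4/9) × 15210 = -5408 cm⁻¹.
Subtracting, OSPE = -18252 − (-5408) = -12844 cm⁻¹.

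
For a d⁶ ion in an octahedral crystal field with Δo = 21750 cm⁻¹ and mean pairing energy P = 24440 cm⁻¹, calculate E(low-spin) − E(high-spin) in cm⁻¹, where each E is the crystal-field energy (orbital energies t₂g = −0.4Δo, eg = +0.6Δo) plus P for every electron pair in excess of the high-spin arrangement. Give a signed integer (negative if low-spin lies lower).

5380

In the high-spin limit (t₂g⁴ eg²) the orbital term is -0.4Δo = -8700 cm⁻¹, with no excess pairing.
Low-spin: t₂g⁶ eg⁰, orbital CFSE = -2.4Δo = -52200 cm⁻¹; plus 2 excess pairs × P = +48880 cm⁻¹; total -3320 cm⁻¹.
E(LS) − E(HS) = -3320 − (-8700) = 5380 cm⁻¹.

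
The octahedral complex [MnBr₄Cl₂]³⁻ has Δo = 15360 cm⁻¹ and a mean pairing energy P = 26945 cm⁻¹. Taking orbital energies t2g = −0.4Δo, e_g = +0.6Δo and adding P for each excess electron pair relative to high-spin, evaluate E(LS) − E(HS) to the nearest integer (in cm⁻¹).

Ligand charges: 4×(-1) from Br⁻ and 2×(-1) from Cl⁻ sum to -6; with overall charge -3, Mn is +3.
Mn sits in group 7; removing 3 electrons leaves Mn³⁺ with 7 − 3 = 4 d electrons.
In the high-spin limit (t2g^3 e_g^1) the orbital term is -0.6Δo = -9216 cm⁻¹, with no excess pairing.
Low-spin t2g^4 e_g^0 gives -1.6Δo = -24576 cm⁻¹, but forming 1 extra pair costs 1P = 26945 cm⁻¹, so E(LS) = -24576 + 26945 = 2369 cm⁻¹.
E(LS) − E(HS) = 2369 − (-9216) = 11585 cm⁻¹.

11585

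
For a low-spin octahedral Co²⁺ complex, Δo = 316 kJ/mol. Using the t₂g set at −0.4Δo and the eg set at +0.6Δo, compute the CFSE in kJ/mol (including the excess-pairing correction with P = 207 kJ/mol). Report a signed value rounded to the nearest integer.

-362

Co is in group 9, so Co²⁺ is d⁷ (9 − 2 = 7).
Electron filling gives t₂g⁶ eg¹.
Orbital CFSE = 6(-0.4) + 1(0.6) = -1.8Δo = -1.8 × 316 = -569 kJ/mol.
Relative to high-spin t₂g⁵ eg² (2 paired), the low-spin configuration has 1 additional pair, contributing +1 × 207 = +207 kJ/mol.
Combining: -569 + 207 = -362 kJ/mol.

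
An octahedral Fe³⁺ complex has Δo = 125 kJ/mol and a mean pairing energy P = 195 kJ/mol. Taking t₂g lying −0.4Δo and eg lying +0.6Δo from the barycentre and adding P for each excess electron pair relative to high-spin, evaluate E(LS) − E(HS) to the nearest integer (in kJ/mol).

140

Fe sits in group 8; removing 3 electrons leaves Fe³⁺ with 8 − 3 = 5 d electrons.
High-spin d⁵ fills as t₂g³ eg² with CFSE 3(−0.4) + 2(+0.6) = 0.0Δo = 0 kJ/mol.
Low-spin t₂g⁵ eg⁰ gives -2.0Δo = -250 kJ/mol, but forming 2 extra pairs costs 2P = 390 kJ/mol, so E(LS) = -250 + 390 = 140 kJ/mol.
E(LS) − E(HS) = 140 − (0) = 140 kJ/mol.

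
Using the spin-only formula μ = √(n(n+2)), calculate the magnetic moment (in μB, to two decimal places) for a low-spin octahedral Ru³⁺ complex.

1.73 μB

Ru³⁺: group 8, so d-count = 8 − 3 = 5.
Configuration: t₂g⁵ eg⁰ → 1 unpaired electron.
μ(spin-only) = √[1(1+2)] = √3 ≈ 1.73 μB.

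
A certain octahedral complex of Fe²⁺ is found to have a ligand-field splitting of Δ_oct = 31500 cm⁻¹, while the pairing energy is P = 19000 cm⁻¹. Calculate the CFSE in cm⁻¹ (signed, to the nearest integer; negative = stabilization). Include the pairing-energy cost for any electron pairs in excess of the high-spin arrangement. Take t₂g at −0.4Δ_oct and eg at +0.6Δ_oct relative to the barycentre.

Fe²⁺: group 8, so d-count = 8 − 2 = 6.
Δ_oct > P, so pairing is preferred: the ground state is low-spin.
That gives t₂g⁶ eg⁰.
Orbital CFSE = -2.4Δ_oct = -2.4 × 31500 = -75600 cm⁻¹.
Excess pairs vs high-spin: 3 − 1 = 2; pairing cost = +38000 cm⁻¹.
Net CFSE = -75600 + 38000 = -37600 cm⁻¹.

-37600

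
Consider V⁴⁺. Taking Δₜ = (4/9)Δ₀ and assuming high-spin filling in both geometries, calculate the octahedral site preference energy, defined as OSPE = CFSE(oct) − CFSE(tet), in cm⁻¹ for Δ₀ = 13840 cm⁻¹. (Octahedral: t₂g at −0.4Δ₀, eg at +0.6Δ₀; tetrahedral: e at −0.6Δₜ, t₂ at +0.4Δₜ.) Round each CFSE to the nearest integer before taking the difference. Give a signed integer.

Group 5 minus oxidation state +4 gives a d¹ configuration for V⁴⁺.
Octahedral high-spin t₂g¹ eg⁰: CFSE = -0.4 × 13840 = -5536 cm⁻¹.
In a tetrahedral site the filling is e¹ t₂⁰: CFSE(tet) = -0.6Δₜ = -0.6 × (4/9)(13840) = -3691 cm⁻¹.
Subtracting, OSPE = -5536 − (-3691) = -1845 cm⁻¹.

-1845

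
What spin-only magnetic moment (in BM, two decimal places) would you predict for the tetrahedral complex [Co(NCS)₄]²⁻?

3.87 BM

Each NCS⁻ contributes -1; 4 × (-1) = -4. With overall charge -2, Co is in the +2 oxidation state.
Co is in group 9, so Co²⁺ is d⁷ (9 − 2 = 7).
With tetrahedral geometry the complex is necessarily high-spin.
Configuration: e⁴ t₂³ → 3 unpaired electrons.
μ(spin-only) = √[3(3+2)] = √15 ≈ 3.87 BM.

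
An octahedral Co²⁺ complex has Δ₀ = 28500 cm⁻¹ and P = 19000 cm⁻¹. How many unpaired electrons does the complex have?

Co²⁺: group 9, so d-count = 9 − 2 = 7.
With Δ₀ > P the complex is low-spin.
That gives t₂g⁶ eg¹.
Unpaired electrons: 1.

1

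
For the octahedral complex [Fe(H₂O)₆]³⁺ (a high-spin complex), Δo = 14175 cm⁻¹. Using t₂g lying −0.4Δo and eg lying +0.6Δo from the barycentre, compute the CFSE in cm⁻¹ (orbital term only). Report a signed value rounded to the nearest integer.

0

H₂O is neutral, so the +3 overall charge sits on Fe: oxidation state +3.
Fe³⁺: group 8, so d-count = 8 − 3 = 5.
Electron filling gives t₂g³ eg².
CFSE(orbital) = 3×(-0.4Δo) + 2×(0.6Δo) = 0.0Δo; with Δo = 14175 cm⁻¹ that is 0 cm⁻¹.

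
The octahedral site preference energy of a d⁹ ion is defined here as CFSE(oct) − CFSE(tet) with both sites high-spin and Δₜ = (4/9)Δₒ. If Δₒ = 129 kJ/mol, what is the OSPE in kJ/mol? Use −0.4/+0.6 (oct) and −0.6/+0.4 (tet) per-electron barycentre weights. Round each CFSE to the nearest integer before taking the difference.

Octahedral high-spin t2g^6 e_g^3: CFSE = -0.6 × 129 = -77 kJ/mol.
Tetrahedral: e^4 t2^5, CFSE = 4(−0.6) + 5(+0.4) = -0.4Δₜ = -0.4 × (4/9) × 129 = -23 kJ/mol.
OSPE = -77 − (-23) = -54 kJ/mol.

-54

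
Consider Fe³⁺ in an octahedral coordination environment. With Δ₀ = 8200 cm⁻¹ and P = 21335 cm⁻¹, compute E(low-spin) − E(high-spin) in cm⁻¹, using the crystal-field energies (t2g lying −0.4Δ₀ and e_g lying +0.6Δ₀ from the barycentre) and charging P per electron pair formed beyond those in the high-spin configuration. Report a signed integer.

26270

Fe³⁺: group 8, so d-count = 8 − 3 = 5.
In the high-spin limit (t2g^3 e_g^2) the orbital term is 0.0Δ₀ = 0 cm⁻¹, with no excess pairing.
Low-spin: t2g^5 e_g^0, orbital CFSE = -2.0Δ₀ = -16400 cm⁻¹; plus 2 excess pairs × P = +42670 cm⁻¹; total 26270 cm⁻¹.
E(LS) − E(HS) = 26270 − (0) = 26270 cm⁻¹.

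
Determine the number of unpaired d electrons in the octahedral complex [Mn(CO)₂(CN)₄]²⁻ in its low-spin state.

1

Ligand charges: 2×(+0) from CO and 4×(-1) from CN⁻ sum to -4; with overall charge -2, Mn is +2.
Mn sits in group 7; removing 2 electrons leaves Mn²⁺ with 7 − 2 = 5 d electrons.
Configuration: t2g^5 e_g^0, giving 1 unpaired electron.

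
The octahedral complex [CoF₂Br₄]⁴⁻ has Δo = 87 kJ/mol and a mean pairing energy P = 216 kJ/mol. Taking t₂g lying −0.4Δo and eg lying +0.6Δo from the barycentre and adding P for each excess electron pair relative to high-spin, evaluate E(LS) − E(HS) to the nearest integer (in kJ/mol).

Ligand charges: 2×(-1) from F⁻ and 4×(-1) from Br⁻ sum to -6; with overall charge -4, Co is +2.
Co is in group 9, so Co²⁺ is d⁷ (9 − 2 = 7).
In the high-spin limit (t₂g⁵ eg²) the orbital term is -0.8Δo = -70 kJ/mol, with no excess pairing.
Low-spin: t₂g⁶ eg¹, orbital CFSE = -1.8Δo = -157 kJ/mol; plus 1 excess pair × P = +216 kJ/mol; total 59 kJ/mol.
Thus E(LS) − E(HS) = 129 kJ/mol.

129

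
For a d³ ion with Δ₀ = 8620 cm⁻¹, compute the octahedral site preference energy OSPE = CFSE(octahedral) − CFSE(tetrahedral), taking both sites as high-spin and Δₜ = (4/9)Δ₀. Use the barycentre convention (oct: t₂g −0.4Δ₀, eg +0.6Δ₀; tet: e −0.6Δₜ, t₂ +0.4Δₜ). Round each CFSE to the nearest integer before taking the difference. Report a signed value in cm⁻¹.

-7279

In an octahedral site d³ (HS) is t₂g³ eg⁰, giving CFSE(oct) = -1.2Δ₀ = -10344 cm⁻¹.
In a tetrahedral site the filling is e² t₂¹: CFSE(tet) = -0.8Δₜ = -0.8 × (4/9)(8620) = -3065 cm⁻¹.
OSPE = -10344 − (-3065) = -7279 cm⁻¹.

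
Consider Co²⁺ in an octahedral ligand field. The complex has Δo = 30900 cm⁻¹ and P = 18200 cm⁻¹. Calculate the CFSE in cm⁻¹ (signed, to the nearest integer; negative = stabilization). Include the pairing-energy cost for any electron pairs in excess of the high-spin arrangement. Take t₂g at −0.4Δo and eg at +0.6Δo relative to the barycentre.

Group 9 minus oxidation state +2 gives a d⁷ configuration for Co²⁺.
Here Δo > P (30900 > 18200), so the low-spin state is favoured.
Configuration: t₂g⁶ eg¹.
Orbital CFSE = -1.8Δo = -1.8 × 30900 = -55620 cm⁻¹.
Excess pairs vs high-spin: 3 − 2 = 1; pairing cost = +18200 cm⁻¹.
Net CFSE = -55620 + 18200 = -37420 cm⁻¹.

-37420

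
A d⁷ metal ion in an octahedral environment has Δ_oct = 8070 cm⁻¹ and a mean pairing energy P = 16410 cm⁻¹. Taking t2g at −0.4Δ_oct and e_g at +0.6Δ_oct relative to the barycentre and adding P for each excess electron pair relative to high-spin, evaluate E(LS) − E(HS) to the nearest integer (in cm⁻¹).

8340

High-spin d⁷ fills as t2g^5 e_g^2 with CFSE 5(−0.4) + 2(+0.6) = -0.8Δ_oct = -6456 cm⁻¹.
For low-spin the configuration is t2g^6 e_g^1: orbital energy -1.8 × 8070 = -14526 cm⁻¹, and 1 additional pair relative to high-spin adds 16410 cm⁻¹, giving 1884 cm⁻¹.
Thus E(LS) − E(HS) = 8340 cm⁻¹.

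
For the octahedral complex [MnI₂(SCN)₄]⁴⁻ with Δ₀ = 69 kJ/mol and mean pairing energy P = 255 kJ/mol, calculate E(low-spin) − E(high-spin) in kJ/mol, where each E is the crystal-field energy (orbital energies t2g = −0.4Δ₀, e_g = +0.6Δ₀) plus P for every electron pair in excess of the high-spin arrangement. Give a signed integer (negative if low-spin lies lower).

Ligand charges: 2×(-1) from I⁻ and 4×(-1) from SCN⁻ sum to -6; with overall charge -4, Mn is +2.
Mn²⁺: group 7, so d-count = 7 − 2 = 5.
High-spin: t2g^3 e_g^2, CFSE = 0.0Δ₀ = 0 kJ/mol.
For low-spin the configuration is t2g^5 e_g^0: orbital energy -2.0 × 69 = -138 kJ/mol, and 2 additional pairs relative to high-spin add 510 kJ/mol, giving 372 kJ/mol.
Thus E(LS) − E(HS) = 372 kJ/mol.

372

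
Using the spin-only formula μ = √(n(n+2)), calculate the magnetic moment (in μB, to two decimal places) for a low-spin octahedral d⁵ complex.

Configuration: t₂g⁵ eg⁰ → 1 unpaired electron.
μ(spin-only) = √[1(1+2)] = √3 ≈ 1.73 μB.

1.73 μB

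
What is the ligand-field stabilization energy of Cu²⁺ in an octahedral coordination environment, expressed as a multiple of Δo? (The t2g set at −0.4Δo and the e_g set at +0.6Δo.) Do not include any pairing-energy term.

-0.6 Δo

Cu²⁺: group 11, so d-count = 11 − 2 = 9.
For octahedral d⁹ the high- and low-spin configurations coincide.
Configuration: t2g^6 e_g^3.
CFSE = 6(-0.4Δo) + 3(0.6Δo) = -2.4Δo + 1.8Δo = -0.6Δo.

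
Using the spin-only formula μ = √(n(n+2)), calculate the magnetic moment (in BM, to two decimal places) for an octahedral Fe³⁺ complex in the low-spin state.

Fe sits in group 8; removing 3 electrons leaves Fe³⁺ with 8 − 3 = 5 d electrons.
Configuration: t₂g⁵ eg⁰ → 1 unpaired electron.
μ(spin-only) = √[1(1+2)] = √3 ≈ 1.73 BM.

1.73 BM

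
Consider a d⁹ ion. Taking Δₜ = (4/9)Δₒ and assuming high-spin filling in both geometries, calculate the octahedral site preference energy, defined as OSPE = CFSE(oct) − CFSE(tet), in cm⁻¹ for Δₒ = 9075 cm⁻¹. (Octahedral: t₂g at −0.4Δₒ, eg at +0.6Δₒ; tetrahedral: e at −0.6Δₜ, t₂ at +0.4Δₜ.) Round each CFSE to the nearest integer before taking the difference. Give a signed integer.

-3832

Octahedral high-spin t2g^6 e_g^3: CFSE = -0.6 × 9075 = -5445 cm⁻¹.
In a tetrahedral site the filling is e^4 t2^5: CFSE(tet) = -0.4Δₜ = -0.4 × (4/9)(9075) = -1613 cm⁻¹.
Subtracting, OSPE = -5445 − (-1613) = -3832 cm⁻¹.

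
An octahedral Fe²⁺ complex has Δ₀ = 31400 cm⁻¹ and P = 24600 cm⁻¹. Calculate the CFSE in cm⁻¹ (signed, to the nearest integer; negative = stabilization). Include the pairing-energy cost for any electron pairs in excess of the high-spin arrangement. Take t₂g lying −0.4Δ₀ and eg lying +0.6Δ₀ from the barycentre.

Fe²⁺: group 8, so d-count = 8 − 2 = 6.
Here Δ₀ > P (31400 > 24600), so the low-spin state is favoured.
Configuration: t₂g⁶ eg⁰.
Orbital CFSE = -2.4Δ₀ = -2.4 × 31400 = -75360 cm⁻¹.
Excess pairs vs high-spin: 3 − 1 = 2; pairing cost = +49200 cm⁻¹.
Net CFSE = -75360 + 49200 = -26160 cm⁻¹.

-26160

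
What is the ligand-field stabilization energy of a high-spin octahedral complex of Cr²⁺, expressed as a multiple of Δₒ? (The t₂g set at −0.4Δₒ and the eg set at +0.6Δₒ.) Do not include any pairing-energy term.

-0.6 Δₒ

Group 6 minus oxidation state +2 gives a d⁴ configuration for Cr²⁺.
Configuration: t₂g³ eg¹.
CFSE = 3(-0.4Δₒ) + 1(0.6Δₒ) = -1.2Δₒ + 0.6Δₒ = -0.6Δₒ.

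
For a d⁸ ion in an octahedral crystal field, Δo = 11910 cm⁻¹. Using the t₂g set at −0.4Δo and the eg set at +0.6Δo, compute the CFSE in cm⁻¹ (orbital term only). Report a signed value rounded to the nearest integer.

-14292

For octahedral d⁸ the high- and low-spin configurations coincide.
Configuration: t₂g⁶ eg².
Orbital CFSE = 6(-0.4) + 2(0.6) = -1.2Δo = -1.2 × 11910 = -14292 cm⁻¹.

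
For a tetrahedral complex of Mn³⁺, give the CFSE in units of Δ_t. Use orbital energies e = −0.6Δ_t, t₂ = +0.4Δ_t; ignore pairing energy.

Mn sits in group 7; removing 3 electrons leaves Mn³⁺ with 7 − 3 = 4 d electrons.
Tetrahedral splitting is small, so the complex is high-spin.
Configuration: e² t₂².
CFSE = 2(-0.6Δ_t) + 2(0.4Δ_t) = -1.2Δ_t + 0.8Δ_t = -0.4Δ_t.

-0.4 Δ_t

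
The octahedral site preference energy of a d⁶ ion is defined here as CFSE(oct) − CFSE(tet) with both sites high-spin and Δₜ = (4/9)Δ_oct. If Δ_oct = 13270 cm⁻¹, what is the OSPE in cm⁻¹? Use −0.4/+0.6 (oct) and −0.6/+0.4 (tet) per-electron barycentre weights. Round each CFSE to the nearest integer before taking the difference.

-1769

In an octahedral site d⁶ (HS) is t2g^4 e_g^2, giving CFSE(oct) = -0.4Δ_oct = -5308 cm⁻¹.
In a tetrahedral site the filling is e^3 t2^3: CFSE(tet) = -0.6Δₜ = -0.6 × (4/9)(13270) = -3539 cm⁻¹.
OSPE = CFSE(oct) − CFSE(tet) = -5308 − (-3539) = -1769 cm⁻¹.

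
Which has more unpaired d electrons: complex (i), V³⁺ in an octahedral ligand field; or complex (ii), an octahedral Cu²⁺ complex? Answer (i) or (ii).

(i): V is in group 5, so V³⁺ is d² (5 − 3 = 2); t₂g² eg⁰ → 2 unpaired.
(ii): Cu sits in group 11; removing 2 electrons leaves Cu²⁺ with 11 − 2 = 9 d electrons; t₂g⁶ eg³ → 1 unpaired.
So (i) has more unpaired electrons.

(i)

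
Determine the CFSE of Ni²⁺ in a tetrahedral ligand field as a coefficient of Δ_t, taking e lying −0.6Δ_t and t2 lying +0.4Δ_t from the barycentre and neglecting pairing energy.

Group 10 minus oxidation state +2 gives a d⁸ configuration for Ni²⁺.
With tetrahedral geometry the complex is necessarily high-spin.
Configuration: e^4 t2^4.
CFSE = 4(-0.6Δ_t) + 4(0.4Δ_t) = -2.4Δ_t + 1.6Δ_t = -0.8Δ_t.

-0.8 Δ_t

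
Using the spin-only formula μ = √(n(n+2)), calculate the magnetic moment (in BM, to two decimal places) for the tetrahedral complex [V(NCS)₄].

Each NCS⁻ contributes -1; 4 × (-1) = -4. With overall charge +0, V is in the +4 oxidation state.
V is in group 5, so V⁴⁺ is d¹ (5 − 4 = 1).
With tetrahedral geometry the complex is necessarily high-spin.
Configuration: e¹ t₂⁰ → 1 unpaired electron.
μ(spin-only) = √[1(1+2)] = √3 ≈ 1.73 BM.

1.73 BM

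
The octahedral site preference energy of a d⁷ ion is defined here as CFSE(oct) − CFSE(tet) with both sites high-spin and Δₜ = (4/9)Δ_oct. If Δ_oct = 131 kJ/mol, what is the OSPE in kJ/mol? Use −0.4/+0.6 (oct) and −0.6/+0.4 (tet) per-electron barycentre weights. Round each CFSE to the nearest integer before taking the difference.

In an octahedral site d⁷ (HS) is t₂g⁵ eg², giving CFSE(oct) = -0.8Δ_oct = -105 kJ/mol.
Tetrahedral: e⁴ t₂³, CFSE = 4(−0.6) + 3(+0.4) = -1.2Δₜ = -1.2 × (4/9) × 131 = -70 kJ/mol.
Subtracting, OSPE = -105 − (-70) = -35 kJ/mol.

-35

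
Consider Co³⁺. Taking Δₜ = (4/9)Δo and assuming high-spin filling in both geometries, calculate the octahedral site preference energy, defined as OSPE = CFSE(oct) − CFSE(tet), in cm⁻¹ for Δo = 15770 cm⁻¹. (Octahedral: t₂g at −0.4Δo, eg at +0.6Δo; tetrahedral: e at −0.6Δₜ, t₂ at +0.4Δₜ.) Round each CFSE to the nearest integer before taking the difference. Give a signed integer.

Group 9 minus oxidation state +3 gives a d⁶ configuration for Co³⁺.
Octahedral (high-spin): t2g^4 e_g^2, CFSE = 4(−0.4) + 2(+0.6) = -0.4Δo = -0.4 × 15770 = -6308 cm⁻¹.
In a tetrahedral site the filling is e^3 t2^3: CFSE(tet) = -0.6Δₜ = -0.6 × (4/9)(15770) = -4205 cm⁻¹.
Subtracting, OSPE = -6308 − (-4205) = -2103 cm⁻¹.

-2103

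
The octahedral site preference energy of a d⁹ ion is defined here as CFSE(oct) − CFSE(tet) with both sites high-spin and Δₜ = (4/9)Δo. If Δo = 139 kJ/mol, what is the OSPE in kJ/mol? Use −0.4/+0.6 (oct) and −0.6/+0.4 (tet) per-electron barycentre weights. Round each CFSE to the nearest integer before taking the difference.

In an octahedral site d⁹ (HS) is t₂g⁶ eg³, giving CFSE(oct) = -0.6Δo = -83 kJ/mol.
Tetrahedral: e⁴ t₂⁵, CFSE = 4(−0.6) + 5(+0.4) = -0.4Δₜ = -0.4 × (4/9) × 139 = -25 kJ/mol.
Subtracting, OSPE = -83 − (-25) = -58 kJ/mol.

-58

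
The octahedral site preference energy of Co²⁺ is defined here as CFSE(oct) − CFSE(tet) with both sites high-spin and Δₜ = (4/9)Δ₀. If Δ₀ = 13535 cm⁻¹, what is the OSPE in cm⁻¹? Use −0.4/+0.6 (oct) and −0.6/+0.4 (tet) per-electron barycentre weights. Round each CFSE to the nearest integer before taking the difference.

-3609

Group 9 minus oxidation state +2 gives a d⁷ configuration for Co²⁺.
Octahedral high-spin t₂g⁵ eg²: CFSE = -0.8 × 13535 = -10828 cm⁻¹.
Tetrahedral e⁴ t₂³ gives -1.2Δₜ = -1.2 × (4/9) × 13535 = -7219 cm⁻¹.
OSPE = CFSE(oct) − CFSE(tet) = -10828 − (-7219) = -3609 cm⁻¹.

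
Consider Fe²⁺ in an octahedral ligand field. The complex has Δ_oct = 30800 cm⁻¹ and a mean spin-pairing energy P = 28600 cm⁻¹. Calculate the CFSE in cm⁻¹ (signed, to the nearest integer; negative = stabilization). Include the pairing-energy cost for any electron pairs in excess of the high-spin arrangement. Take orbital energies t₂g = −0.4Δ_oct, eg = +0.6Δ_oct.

-16720

Fe sits in group 8; removing 2 electrons leaves Fe²⁺ with 8 − 2 = 6 d electrons.
With Δ_oct > P the complex is low-spin.
Configuration: t₂g⁶ eg⁰.
Orbital CFSE = -2.4Δ_oct = -2.4 × 30800 = -73920 cm⁻¹.
Excess pairs vs high-spin: 3 − 1 = 2; pairing cost = +57200 cm⁻¹.
Net CFSE = -73920 + 57200 = -16720 cm⁻¹.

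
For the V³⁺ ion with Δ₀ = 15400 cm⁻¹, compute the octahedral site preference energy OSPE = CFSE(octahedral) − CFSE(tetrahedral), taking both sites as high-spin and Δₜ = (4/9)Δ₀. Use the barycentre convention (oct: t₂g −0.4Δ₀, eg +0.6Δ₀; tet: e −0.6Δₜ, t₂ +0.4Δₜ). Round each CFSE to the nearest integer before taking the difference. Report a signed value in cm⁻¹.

V³⁺: group 5, so d-count = 5 − 3 = 2.
Octahedral (high-spin): t2g^2 e_g^0, CFSE = 2(−0.4) + 0(+0.6) = -0.8Δ₀ = -0.8 × 15400 = -12320 cm⁻¹.
Tetrahedral e^2 t2^0 gives -1.2Δₜ = -1.2 × (4/9) × 15400 = -8213 cm⁻¹.
Subtracting, OSPE = -12320 − (-8213) = -4107 cm⁻¹.

-4107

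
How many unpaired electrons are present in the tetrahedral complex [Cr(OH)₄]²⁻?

4

Each OH⁻ contributes -1; 4 × (-1) = -4. With overall charge -2, Cr is in the +2 oxidation state.
Cr²⁺: group 6, so d-count = 6 − 2 = 4.
Tetrahedral fields are weak (Δₜ ≈ 4/9 Δₒ), so electrons fill high-spin.
Configuration: e^2 t2^2, giving 4 unpaired electrons.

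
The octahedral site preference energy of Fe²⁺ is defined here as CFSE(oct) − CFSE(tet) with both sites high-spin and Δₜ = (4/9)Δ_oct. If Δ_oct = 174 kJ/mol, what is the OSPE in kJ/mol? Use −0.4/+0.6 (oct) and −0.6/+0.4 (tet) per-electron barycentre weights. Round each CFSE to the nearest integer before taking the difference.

-24

Fe sits in group 8; removing 2 electrons leaves Fe²⁺ with 8 − 2 = 6 d electrons.
In an octahedral site d⁶ (HS) is t2g^4 e_g^2, giving CFSE(oct) = -0.4Δ_oct = -70 kJ/mol.
Tetrahedral e^3 t2^3 gives -0.6Δₜ = -0.6 × (4/9) × 174 = -46 kJ/mol.
OSPE = CFSE(oct) − CFSE(tet) = -70 − (-46) = -24 kJ/mol.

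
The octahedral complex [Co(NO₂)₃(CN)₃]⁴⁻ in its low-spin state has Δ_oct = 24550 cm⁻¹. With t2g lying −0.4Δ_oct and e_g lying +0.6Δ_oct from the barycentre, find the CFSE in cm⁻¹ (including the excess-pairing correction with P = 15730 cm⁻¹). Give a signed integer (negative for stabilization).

Ligand charges: 3×(-1) from NO₂⁻ and 3×(-1) from CN⁻ sum to -6; with overall charge -4, Co is +2.
Co sits in group 9; removing 2 electrons leaves Co²⁺ with 9 − 2 = 7 d electrons.
The d⁷ electrons fill as t2g^6 e_g^1.
CFSE(orbital) = 6×(-0.4Δ_oct) + 1×(0.6Δ_oct) = -1.8Δ_oct; with Δ_oct = 24550 cm⁻¹ that is -44190 cm⁻¹.
Relative to high-spin t2g^5 e_g^2 (2 paired), the low-spin configuration has 1 additional pair, contributing +1 × 15730 = +15730 cm⁻¹.
Combining: -44190 + 15730 = -28460 cm⁻¹.

-28460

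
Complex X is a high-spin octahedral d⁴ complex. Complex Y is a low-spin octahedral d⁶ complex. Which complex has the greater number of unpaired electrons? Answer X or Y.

X: t₂g³ eg¹ → 4 unpaired.
Y: t₂g⁶ eg⁰ → 0 unpaired.
So X has more unpaired electrons.

X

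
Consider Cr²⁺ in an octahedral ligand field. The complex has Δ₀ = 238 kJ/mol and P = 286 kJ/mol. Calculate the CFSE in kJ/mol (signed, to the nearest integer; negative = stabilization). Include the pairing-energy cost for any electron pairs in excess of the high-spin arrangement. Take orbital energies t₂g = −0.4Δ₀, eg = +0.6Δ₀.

Cr sits in group 6; removing 2 electrons leaves Cr²⁺ with 6 − 2 = 4 d electrons.
Δ₀ < P, so pairing is avoided: the ground state is high-spin.
Configuration: t₂g³ eg¹.
Orbital CFSE = -0.6Δ₀ = -0.6 × 238 = -143 kJ/mol.
High-spin has no excess pairs, so no pairing correction applies.

-143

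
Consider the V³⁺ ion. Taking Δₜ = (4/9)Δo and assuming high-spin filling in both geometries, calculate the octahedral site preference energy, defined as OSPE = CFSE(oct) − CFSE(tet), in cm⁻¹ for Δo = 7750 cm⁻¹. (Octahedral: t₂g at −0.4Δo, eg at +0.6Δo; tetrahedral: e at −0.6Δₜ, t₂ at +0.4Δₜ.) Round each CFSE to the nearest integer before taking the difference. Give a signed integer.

-2067

Group 5 minus oxidation state +3 gives a d² configuration for V³⁺.
In an octahedral site d² (HS) is t2g^2 e_g^0, giving CFSE(oct) = -0.8Δo = -6200 cm⁻¹.
Tetrahedral: e^2 t2^0, CFSE = 2(−0.6) + 0(+0.4) = -1.2Δₜ = -1.2 × (4/9) × 7750 = -4133 cm⁻¹.
OSPE = -6200 − (-4133) = -2067 cm⁻¹.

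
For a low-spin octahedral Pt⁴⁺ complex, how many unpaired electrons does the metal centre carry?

0

Pt⁴⁺: group 10, so d-count = 10 − 4 = 6.
Configuration: t2g^6 e_g^0, giving 0 unpaired electrons.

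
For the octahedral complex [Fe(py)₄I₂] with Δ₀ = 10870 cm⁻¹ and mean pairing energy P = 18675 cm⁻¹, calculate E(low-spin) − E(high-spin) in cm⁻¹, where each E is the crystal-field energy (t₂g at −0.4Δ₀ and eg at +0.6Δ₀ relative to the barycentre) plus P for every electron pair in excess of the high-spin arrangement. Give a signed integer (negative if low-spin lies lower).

15610

Ligand charges: 4×(+0) from py and 2×(-1) from I⁻ sum to -2; with overall charge +0, Fe is +2.
Fe sits in group 8; removing 2 electrons leaves Fe²⁺ with 8 − 2 = 6 d electrons.
High-spin d⁶ fills as t₂g⁴ eg² with CFSE 4(−0.4) + 2(+0.6) = -0.4Δ₀ = -4348 cm⁻¹.
Low-spin t₂g⁶ eg⁰ gives -2.4Δ₀ = -26088 cm⁻¹, but forming 2 extra pairs costs 2P = 37350 cm⁻¹, so E(LS) = -26088 + 37350 = 11262 cm⁻¹.
Thus E(LS) − E(HS) = 15610 cm⁻¹.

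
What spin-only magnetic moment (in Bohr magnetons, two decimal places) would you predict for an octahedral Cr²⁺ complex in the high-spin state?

4.90 Bohr magnetons

Cr is in group 6, so Cr²⁺ is d⁴ (6 − 2 = 4).
Configuration: t₂g³ eg¹ → 4 unpaired electrons.
μ(spin-only) = √[4(4+2)] = √24 ≈ 4.90 Bohr magnetons.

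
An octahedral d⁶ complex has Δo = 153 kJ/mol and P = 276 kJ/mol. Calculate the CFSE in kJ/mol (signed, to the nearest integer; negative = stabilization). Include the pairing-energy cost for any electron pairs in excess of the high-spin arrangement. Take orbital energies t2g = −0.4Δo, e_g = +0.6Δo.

-61

With Δo < P the complex is high-spin.
Configuration: t2g^4 e_g^2.
Orbital CFSE = -0.4Δo = -0.4 × 153 = -61 kJ/mol.
High-spin has no excess pairs, so no pairing correction applies.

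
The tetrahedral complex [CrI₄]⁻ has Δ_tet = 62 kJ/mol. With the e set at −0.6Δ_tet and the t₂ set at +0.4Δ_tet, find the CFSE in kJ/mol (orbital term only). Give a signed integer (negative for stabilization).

-50

Each I⁻ contributes -1; 4 × (-1) = -4. With overall charge -1, Cr is in the +3 oxidation state.
Cr sits in group 6; removing 3 electrons leaves Cr³⁺ with 6 − 3 = 3 d electrons.
With tetrahedral geometry the complex is necessarily high-spin.
The d³ electrons fill as e² t₂¹.
Orbital CFSE = 2(-0.6) + 1(0.4) = -0.8Δ_tet = -0.8 × 62 = -50 kJ/mol.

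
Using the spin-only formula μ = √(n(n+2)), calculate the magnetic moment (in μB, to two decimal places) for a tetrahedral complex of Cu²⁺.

Cu sits in group 11; removing 2 electrons leaves Cu²⁺ with 11 − 2 = 9 d electrons.
With tetrahedral geometry the complex is necessarily high-spin.
Configuration: e⁴ t₂⁵ → 1 unpaired electron.
μ(spin-only) = √[1(1+2)] = √3 ≈ 1.73 μB.

1.73 μB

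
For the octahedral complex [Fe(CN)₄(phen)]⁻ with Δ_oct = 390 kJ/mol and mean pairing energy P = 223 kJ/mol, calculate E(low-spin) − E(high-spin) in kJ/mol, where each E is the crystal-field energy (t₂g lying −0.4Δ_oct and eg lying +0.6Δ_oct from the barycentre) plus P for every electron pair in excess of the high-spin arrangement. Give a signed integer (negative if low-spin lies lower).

-334

Ligand charges: 4×(-1) from CN⁻ and 1×(+0) from phen sum to -4; with overall charge -1, Fe is +3.
Group 8 minus oxidation state +3 gives a d⁵ configuration for Fe³⁺.
High-spin d⁵ fills as t₂g³ eg² with CFSE 3(−0.4) + 2(+0.6) = 0.0Δ_oct = 0 kJ/mol.
Low-spin: t₂g⁵ eg⁰, orbital CFSE = -2.0Δ_oct = -780 kJ/mol; plus 2 excess pairs × P = +446 kJ/mol; total -334 kJ/mol.
The difference is -334 − (0) = -334 kJ/mol, so low-spin lies lower.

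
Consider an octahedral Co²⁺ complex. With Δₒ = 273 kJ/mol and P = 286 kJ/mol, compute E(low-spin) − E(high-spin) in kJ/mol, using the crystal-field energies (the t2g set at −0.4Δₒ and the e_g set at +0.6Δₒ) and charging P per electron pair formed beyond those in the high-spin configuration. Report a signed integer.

Co is in group 9, so Co²⁺ is d⁷ (9 − 2 = 7).
In the high-spin limit (t2g^5 e_g^2) the orbital term is -0.8Δₒ = -218 kJ/mol, with no excess pairing.
Low-spin t2g^6 e_g^1 gives -1.8Δₒ = -491 kJ/mol, but forming 1 extra pair costs 1P = 286 kJ/mol, so E(LS) = -491 + 286 = -205 kJ/mol.
The difference is -205 − (-218) = 13 kJ/mol, so high-spin lies lower.

13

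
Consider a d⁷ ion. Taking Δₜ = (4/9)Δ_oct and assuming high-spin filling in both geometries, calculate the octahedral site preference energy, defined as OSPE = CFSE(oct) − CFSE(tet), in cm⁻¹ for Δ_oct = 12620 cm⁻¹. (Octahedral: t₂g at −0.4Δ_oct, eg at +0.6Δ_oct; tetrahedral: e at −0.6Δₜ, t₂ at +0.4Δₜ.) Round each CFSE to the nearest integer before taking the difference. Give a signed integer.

Octahedral (high-spin): t2g^5 e_g^2, CFSE = 5(−0.4) + 2(+0.6) = -0.8Δ_oct = -0.8 × 12620 = -10096 cm⁻¹.
In a tetrahedral site the filling is e^4 t2^3: CFSE(tet) = -1.2Δₜ = -1.2 × (4/9)(12620) = -6731 cm⁻¹.
OSPE = -10096 − (-6731) = -3365 cm⁻¹.

-3365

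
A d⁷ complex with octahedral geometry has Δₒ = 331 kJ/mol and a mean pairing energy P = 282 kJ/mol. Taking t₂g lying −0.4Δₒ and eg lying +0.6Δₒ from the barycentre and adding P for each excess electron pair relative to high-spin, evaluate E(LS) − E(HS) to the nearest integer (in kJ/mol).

-49

In the high-spin limit (t₂g⁵ eg²) the orbital term is -0.8Δₒ = -265 kJ/mol, with no excess pairing.
For low-spin the configuration is t₂g⁶ eg¹: orbital energy -1.8 × 331 = -596 kJ/mol, and 1 additional pair relative to high-spin adds 282 kJ/mol, giving -314 kJ/mol.
E(LS) − E(HS) = -314 − (-265) = -49 kJ/mol.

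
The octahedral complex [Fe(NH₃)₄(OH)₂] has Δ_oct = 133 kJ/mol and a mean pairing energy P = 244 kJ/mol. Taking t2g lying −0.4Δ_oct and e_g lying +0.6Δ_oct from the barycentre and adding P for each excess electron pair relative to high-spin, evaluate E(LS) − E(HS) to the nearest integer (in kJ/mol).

222

Ligand charges: 4×(+0) from NH₃ and 2×(-1) from OH⁻ sum to -2; with overall charge +0, Fe is +2.
Fe sits in group 8; removing 2 electrons leaves Fe²⁺ with 8 − 2 = 6 d electrons.
In the high-spin limit (t2g^4 e_g^2) the orbital term is -0.4Δ_oct = -53 kJ/mol, with no excess pairing.
For low-spin the configuration is t2g^6 e_g^0: orbital energy -2.4 × 133 = -319 kJ/mol, and 2 additional pairs relative to high-spin add 488 kJ/mol, giving 169 kJ/mol.
Thus E(LS) − E(HS) = 222 kJ/mol.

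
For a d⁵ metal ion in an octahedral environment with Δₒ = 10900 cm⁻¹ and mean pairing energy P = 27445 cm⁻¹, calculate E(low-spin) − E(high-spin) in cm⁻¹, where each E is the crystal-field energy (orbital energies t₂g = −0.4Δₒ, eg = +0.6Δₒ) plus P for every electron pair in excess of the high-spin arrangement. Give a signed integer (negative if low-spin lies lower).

33090

In the high-spin limit (t₂g³ eg²) the orbital term is 0.0Δₒ = 0 cm⁻¹, with no excess pairing.
For low-spin the configuration is t₂g⁵ eg⁰: orbital energy -2.0 × 10900 = -21800 cm⁻¹, and 2 additional pairs relative to high-spin add 54890 cm⁻¹, giving 33090 cm⁻¹.
The difference is 33090 − (0) = 33090 cm⁻¹, so high-spin lies lower.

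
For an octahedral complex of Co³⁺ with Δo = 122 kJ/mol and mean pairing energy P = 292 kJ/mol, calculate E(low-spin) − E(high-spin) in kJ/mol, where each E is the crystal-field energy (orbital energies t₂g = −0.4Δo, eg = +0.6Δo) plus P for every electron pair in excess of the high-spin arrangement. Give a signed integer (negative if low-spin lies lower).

340

Co sits in group 9; removing 3 electrons leaves Co³⁺ with 9 − 3 = 6 d electrons.
High-spin d⁶ fills as t₂g⁴ eg² with CFSE 4(−0.4) + 2(+0.6) = -0.4Δo = -49 kJ/mol.
Low-spin t₂g⁶ eg⁰ gives -2.4Δo = -293 kJ/mol, but forming 2 extra pairs costs 2P = 584 kJ/mol, so E(LS) = -293 + 584 = 291 kJ/mol.
E(LS) − E(HS) = 291 − (-49) = 340 kJ/mol.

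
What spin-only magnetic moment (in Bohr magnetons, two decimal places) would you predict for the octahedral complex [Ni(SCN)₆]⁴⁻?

Each SCN⁻ contributes -1; 6 × (-1) = -6. With overall charge -4, Ni is in the +2 oxidation state.
Ni is in group 10, so Ni²⁺ is d⁸ (10 − 2 = 8).
Configuration: t₂g⁶ eg² → 2 unpaired electrons.
μ(spin-only) = √[2(2+2)] = √8 ≈ 2.83 Bohr magnetons.

2.83 Bohr magnetons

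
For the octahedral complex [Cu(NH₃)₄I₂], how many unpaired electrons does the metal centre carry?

Ligand charges: 4×(+0) from NH₃ and 2×(-1) from I⁻ sum to -2; with overall charge +0, Cu is +2.
Group 11 minus oxidation state +2 gives a d⁹ configuration for Cu²⁺.
Configuration: t₂g⁶ eg³, giving 1 unpaired electron.

1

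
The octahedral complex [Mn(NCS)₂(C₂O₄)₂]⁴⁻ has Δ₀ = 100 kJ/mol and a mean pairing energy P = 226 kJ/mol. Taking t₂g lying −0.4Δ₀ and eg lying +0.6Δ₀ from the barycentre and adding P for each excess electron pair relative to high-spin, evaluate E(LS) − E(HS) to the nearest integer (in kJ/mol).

252

Ligand charges: 2×(-1) from NCS⁻ and 2×(-2) from C₂O₄²⁻ sum to -6; with overall charge -4, Mn is +2.
Group 7 minus oxidation state +2 gives a d⁵ configuration for Mn²⁺.
In the high-spin limit (t₂g³ eg²) the orbital term is 0.0Δ₀ = 0 kJ/mol, with no excess pairing.
Low-spin: t₂g⁵ eg⁰, orbital CFSE = -2.0Δ₀ = -200 kJ/mol; plus 2 excess pairs × P = +452 kJ/mol; total 252 kJ/mol.
E(LS) − E(HS) = 252 − (0) = 252 kJ/mol.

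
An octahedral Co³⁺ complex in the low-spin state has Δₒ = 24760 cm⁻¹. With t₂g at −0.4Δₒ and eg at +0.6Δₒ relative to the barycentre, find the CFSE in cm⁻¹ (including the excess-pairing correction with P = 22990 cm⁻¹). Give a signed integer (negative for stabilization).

Co is in group 9, so Co³⁺ is d⁶ (9 − 3 = 6).
Electron filling gives t₂g⁶ eg⁰.
The orbital stabilization is -2.4Δₒ = -2.4 × 24760 = -59424 cm⁻¹.
Relative to high-spin t₂g⁴ eg² (1 paired), the low-spin configuration has 2 additional pairs, contributing +2 × 22990 = +45980 cm⁻¹.
Net CFSE = -59424 + 45980 = -13444 cm⁻¹.

-13444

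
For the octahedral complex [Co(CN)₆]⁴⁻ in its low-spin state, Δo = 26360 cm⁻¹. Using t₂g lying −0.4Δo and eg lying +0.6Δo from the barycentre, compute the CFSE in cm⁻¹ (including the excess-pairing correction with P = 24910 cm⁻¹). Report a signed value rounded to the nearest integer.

Each CN⁻ contributes -1; 6 × (-1) = -6. With overall charge -4, Co is in the +2 oxidation state.
Co²⁺: group 9, so d-count = 9 − 2 = 7.
Configuration: t₂g⁶ eg¹.
The orbital stabilization is -1.8Δo = -1.8 × 26360 = -47448 cm⁻¹.
Relative to high-spin t₂g⁵ eg² (2 paired), the low-spin configuration has 1 additional pair, contributing +1 × 24910 = +24910 cm⁻¹.
Net CFSE = -47448 + 24910 = -22538 cm⁻¹.

-22538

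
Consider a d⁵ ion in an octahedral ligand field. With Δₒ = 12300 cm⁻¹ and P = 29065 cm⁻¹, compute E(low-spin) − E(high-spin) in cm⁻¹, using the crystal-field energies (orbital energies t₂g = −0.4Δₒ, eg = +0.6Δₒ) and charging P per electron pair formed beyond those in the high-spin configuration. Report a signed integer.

In the high-spin limit (t₂g³ eg²) the orbital term is 0.0Δₒ = 0 cm⁻¹, with no excess pairing.
For low-spin the configuration is t₂g⁵ eg⁰: orbital energy -2.0 × 12300 = -24600 cm⁻¹, and 2 additional pairs relative to high-spin add 58130 cm⁻¹, giving 33530 cm⁻¹.
E(LS) − E(HS) = 33530 − (0) = 33530 cm⁻¹.

33530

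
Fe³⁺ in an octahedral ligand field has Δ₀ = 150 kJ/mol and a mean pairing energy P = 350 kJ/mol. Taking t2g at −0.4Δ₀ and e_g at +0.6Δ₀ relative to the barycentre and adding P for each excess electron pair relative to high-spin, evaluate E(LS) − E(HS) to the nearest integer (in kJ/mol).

Group 8 minus oxidation state +3 gives a d⁵ configuration for Fe³⁺.
High-spin d⁵ fills as t2g^3 e_g^2 with CFSE 3(−0.4) + 2(+0.6) = 0.0Δ₀ = 0 kJ/mol.
For low-spin the configuration is t2g^5 e_g^0: orbital energy -2.0 × 150 = -300 kJ/mol, and 2 additional pairs relative to high-spin add 700 kJ/mol, giving 400 kJ/mol.
The difference is 400 − (0) = 400 kJ/mol, so high-spin lies lower.

400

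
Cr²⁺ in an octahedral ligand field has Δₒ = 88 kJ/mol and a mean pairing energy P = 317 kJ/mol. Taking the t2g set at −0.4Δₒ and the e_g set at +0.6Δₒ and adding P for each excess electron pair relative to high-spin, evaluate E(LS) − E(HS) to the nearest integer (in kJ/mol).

Cr is in group 6, so Cr²⁺ is d⁴ (6 − 2 = 4).
In the high-spin limit (t2g^3 e_g^1) the orbital term is -0.6Δₒ = -53 kJ/mol, with no excess pairing.
For low-spin the configuration is t2g^4 e_g^0: orbital energy -1.6 × 88 = -141 kJ/mol, and 1 additional pair relative to high-spin adds 317 kJ/mol, giving 176 kJ/mol.
E(LS) − E(HS) = 176 − (-53) = 229 kJ/mol.

229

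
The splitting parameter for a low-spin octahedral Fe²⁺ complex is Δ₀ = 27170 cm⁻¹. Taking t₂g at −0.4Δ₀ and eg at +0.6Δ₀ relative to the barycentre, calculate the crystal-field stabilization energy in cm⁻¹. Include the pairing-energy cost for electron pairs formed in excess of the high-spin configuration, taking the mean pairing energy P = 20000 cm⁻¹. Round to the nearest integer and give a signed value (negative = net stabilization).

-25208

Fe sits in group 8; removing 2 electrons leaves Fe²⁺ with 8 − 2 = 6 d electrons.
Configuration: t₂g⁶ eg⁰.
CFSE(orbital) = 6×(-0.4Δ₀) + 0×(0.6Δ₀) = -2.4Δ₀; with Δ₀ = 27170 cm⁻¹ that is -65208 cm⁻¹.
Relative to high-spin t₂g⁴ eg² (1 paired), the low-spin configuration has 2 additional pairs, contributing +2 × 20000 = +40000 cm⁻¹.
Net CFSE = -65208 + 40000 = -25208 cm⁻¹.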